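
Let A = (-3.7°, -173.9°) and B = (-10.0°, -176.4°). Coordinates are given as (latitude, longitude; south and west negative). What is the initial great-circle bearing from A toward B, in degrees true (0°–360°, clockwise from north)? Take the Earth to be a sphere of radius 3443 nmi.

201.4°

θ = atan2( sin Δλ·cos φ₂ ,  cos φ₁ sin φ₂ − sin φ₁ cos φ₂ cos Δλ )
  = atan2(-0.0430, -0.1098) = 201.37°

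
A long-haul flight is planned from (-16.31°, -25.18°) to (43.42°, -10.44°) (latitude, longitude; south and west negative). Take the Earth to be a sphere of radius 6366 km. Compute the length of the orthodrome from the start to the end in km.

cos σ = sin φ₁ sin φ₂ + cos φ₁ cos φ₂ cos Δλ
      = sin(-16.31°)sin(43.42°) + cos(-16.31°)cos(43.42°)cos(14.74°) = 0.4811
σ = 61.241° → d = Rσ = 6366·1.06885 = 6804 km

6804 km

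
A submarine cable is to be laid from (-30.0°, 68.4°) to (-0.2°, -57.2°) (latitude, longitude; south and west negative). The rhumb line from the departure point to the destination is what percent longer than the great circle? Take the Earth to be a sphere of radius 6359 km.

Great circle: σ = 2.0972 rad → d_gc = Rσ = 13335.8 km
Rhumb: Δφ = +0.5201, Δλ = -2.1921, Δψ = +0.5458, q = Δφ/Δψ = 0.9529 → d_rh = R√(Δφ²+q²Δλ²) = 13688.8 km
Excess = (13688.8 − 13335.8) / 13335.8 = 353.0 / 13335.8 = 2.647% ≈ 2.6%

2.6%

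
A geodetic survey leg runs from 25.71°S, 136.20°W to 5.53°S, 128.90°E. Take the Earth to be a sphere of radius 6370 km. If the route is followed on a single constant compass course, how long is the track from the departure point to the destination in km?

10346 km

Δψ = ln[tan(π/4+φ₂/2)/tan(π/4+φ₁/2)] = +0.3679;  Δφ = +0.3522 rad,  Δλ = -1.6563 rad
q = Δφ/Δψ = 0.9573
d = R·√(Δφ² + q²Δλ²) = 6370·1.62422 = 10346 km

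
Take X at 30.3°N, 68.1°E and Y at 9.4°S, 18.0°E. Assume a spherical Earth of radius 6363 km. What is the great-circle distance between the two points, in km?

Haversine: a = sin²(Δφ/2)+cos φ₁ cos φ₂ sin²(Δλ/2) = 0.26801;  σ = 2·atan2(√a,√(1−a))
σ = 62.355° → d = Rσ = 6363·1.08831 = 6925 km

6925 km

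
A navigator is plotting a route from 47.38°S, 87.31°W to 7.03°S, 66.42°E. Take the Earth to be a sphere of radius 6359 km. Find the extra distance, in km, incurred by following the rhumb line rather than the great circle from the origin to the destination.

Great circle: cos σ = sin φ₁ sin φ₂ + cos φ₁ cos φ₂ cos Δλ,  σ = 2.1090 rad → d_gc = 13411.0 km
Rhumb line: Δψ = +0.8184, q = Δφ/Δψ = 0.8605, d_rh = R√(Δφ²+q²Δλ²) = 15349.9 km
Excess = 15349.9 − 13411.0 = 1938.9 ≈ 1939 km

1939 km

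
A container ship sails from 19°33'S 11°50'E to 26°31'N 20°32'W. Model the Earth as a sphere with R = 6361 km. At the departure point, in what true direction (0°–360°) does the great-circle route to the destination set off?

324.6°

N = sin Δλ·cos φ₂ = -0.4790;  D = cos φ₁ sin φ₂ − sin φ₁ cos φ₂ cos Δλ = +0.6736
initial course = atan2(N, D) = 324.58°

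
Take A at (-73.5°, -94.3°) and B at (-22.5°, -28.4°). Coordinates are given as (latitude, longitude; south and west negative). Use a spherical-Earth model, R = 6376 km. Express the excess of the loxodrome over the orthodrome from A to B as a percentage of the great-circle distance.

3.5%

Great circle: σ = 1.0769 rad → d_gc = Rσ = 6866.3 km
Rhumb: Δφ = +0.8901, Δλ = +1.1502, Δψ = +1.5279, q = Δφ/Δψ = 0.5826 → d_rh = R√(Δφ²+q²Δλ²) = 7103.8 km
Excess = (7103.8 − 6866.3) / 6866.3 = 237.5 / 6866.3 = 3.46% ≈ 3.5%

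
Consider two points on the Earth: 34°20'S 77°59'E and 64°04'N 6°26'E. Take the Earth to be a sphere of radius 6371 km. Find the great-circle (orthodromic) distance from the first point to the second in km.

12580 km

cos σ = sin φ₁ sin φ₂ + cos φ₁ cos φ₂ cos Δλ
      = sin(-34.33°)sin(64.07°) + cos(-34.33°)cos(64.07°)cos(-71.55°) = -0.3929
σ = 113.137° → d = Rσ = 6371·1.97461 = 12580 km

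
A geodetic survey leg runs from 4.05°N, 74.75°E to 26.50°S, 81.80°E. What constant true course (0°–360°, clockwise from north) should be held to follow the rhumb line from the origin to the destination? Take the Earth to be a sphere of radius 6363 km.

167.4°

Meridional parts: M(φ₁)=+0.0707, M(φ₂)=-0.4799 → ΔM = -0.5507;  Δλ = +0.1230 rad
tan C = Δλ / ΔM = -0.2234 → C = 167.40°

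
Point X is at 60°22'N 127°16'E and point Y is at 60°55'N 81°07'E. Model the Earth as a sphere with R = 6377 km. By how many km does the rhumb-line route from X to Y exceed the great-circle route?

52 km

Great circle: cos σ = sin φ₁ sin φ₂ + cos φ₁ cos φ₂ cos Δλ,  σ = 0.3868 rad → d_gc = 2466.7 km
Rhumb line: Δψ = +0.0196, q = Δφ/Δψ = 0.4903, d_rh = R√(Δφ²+q²Δλ²) = 2518.9 km
Excess = 2518.9 − 2466.7 = 52.2 ≈ 52 km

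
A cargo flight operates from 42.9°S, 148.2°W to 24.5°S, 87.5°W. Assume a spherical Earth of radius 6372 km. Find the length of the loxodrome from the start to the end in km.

Rhumb course C = atan2(Δλ, Δψ) with Δψ = ln[tan(π/4+φ₂/2)/tan(π/4+φ₁/2)] = +0.3892, Δλ = +1.0594 → C = 69.83°
d = R·|Δφ| / |cos C| = 6372·0.32114 / 0.34483 = 5934 km

5934 km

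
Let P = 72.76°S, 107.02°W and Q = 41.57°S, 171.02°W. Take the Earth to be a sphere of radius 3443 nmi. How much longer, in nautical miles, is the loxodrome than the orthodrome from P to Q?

Great circle: cos σ = sin φ₁ sin φ₂ + cos φ₁ cos φ₂ cos Δλ,  σ = 0.7511 rad → d_gc = 2586.1 nmi
Rhumb line: Δψ = +1.0875, q = Δφ/Δψ = 0.5006, d_rh = R√(Δφ²+q²Δλ²) = 2686.9 nmi
Excess = 2686.9 − 2586.1 = 100.8 ≈ 101 nmi

101 nmi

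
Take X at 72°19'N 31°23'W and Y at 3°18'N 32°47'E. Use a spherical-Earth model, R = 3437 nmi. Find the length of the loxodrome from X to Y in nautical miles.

4874 nmi

Δψ = ln[tan(π/4+φ₂/2)/tan(π/4+φ₁/2)] = -1.8031;  Δφ = -1.2046 rad,  Δλ = +1.1199 rad
q = Δφ/Δψ = 0.6680
d = R·√(Δφ² + q²Δλ²) = 3437·1.41800 = 4874 nmi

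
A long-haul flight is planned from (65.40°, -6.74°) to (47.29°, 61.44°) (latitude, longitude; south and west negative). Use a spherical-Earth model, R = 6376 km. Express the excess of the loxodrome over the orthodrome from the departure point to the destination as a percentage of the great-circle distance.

4.4%

Great circle: σ = 0.6872 rad → d_gc = Rσ = 4381.3 km
Rhumb: Δφ = -0.3161, Δλ = +1.1900, Δψ = -0.5840, q = Δφ/Δψ = 0.5412 → d_rh = R√(Δφ²+q²Δλ²) = 4574.2 km
Excess = (4574.2 − 4381.3) / 4381.3 = 192.9 / 4381.3 = 4.40% ≈ 4.4%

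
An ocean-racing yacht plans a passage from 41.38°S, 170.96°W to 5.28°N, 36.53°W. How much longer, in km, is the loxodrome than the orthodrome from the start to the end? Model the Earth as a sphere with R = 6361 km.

692 km

Great circle: cos σ = sin φ₁ sin φ₂ + cos φ₁ cos φ₂ cos Δλ,  σ = 2.1943 rad → d_gc = 13957.8 km
Rhumb line: Δψ = +0.8870, q = Δφ/Δψ = 0.9182, d_rh = R√(Δφ²+q²Δλ²) = 14649.5 km
Excess = 14649.5 − 13957.8 = 691.7 ≈ 692 km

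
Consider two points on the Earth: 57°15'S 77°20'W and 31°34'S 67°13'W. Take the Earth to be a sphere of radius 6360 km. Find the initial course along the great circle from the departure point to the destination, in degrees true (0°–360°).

N = sin Δλ·cos φ₂ = +0.1497;  D = cos φ₁ sin φ₂ − sin φ₁ cos φ₂ cos Δλ = +0.4223
initial course = atan2(N, D) = 19.52°

19.5°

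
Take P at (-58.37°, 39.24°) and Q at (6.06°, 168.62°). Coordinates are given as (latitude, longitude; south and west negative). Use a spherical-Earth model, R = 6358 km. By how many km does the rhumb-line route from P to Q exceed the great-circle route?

1055 km

Great circle: cos σ = sin φ₁ sin φ₂ + cos φ₁ cos φ₂ cos Δλ,  σ = 2.0051 rad → d_gc = 12748.3 km
Rhumb line: Δψ = +1.3674, q = Δφ/Δψ = 0.8224, d_rh = R√(Δφ²+q²Δλ²) = 13803.1 km
Excess = 13803.1 − 12748.3 = 1054.8 ≈ 1055 km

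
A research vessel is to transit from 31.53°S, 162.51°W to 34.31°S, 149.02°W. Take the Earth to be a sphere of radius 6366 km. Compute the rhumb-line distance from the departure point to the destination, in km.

1295 km

Δψ = ln[tan(π/4+φ₂/2)/tan(π/4+φ₁/2)] = -0.0578;  Δφ = -0.0485 rad,  Δλ = +0.2354 rad
q = Δφ/Δψ = 0.8393
d = R·√(Δφ² + q²Δλ²) = 6366·0.20347 = 1295 km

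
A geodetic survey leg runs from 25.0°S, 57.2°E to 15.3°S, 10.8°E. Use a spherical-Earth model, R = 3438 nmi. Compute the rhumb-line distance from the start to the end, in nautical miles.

Rhumb course C = atan2(Δλ, Δψ) with Δψ = ln[tan(π/4+φ₂/2)/tan(π/4+φ₁/2)] = +0.1806, Δλ = -0.8098 → C = 282.57°
d = R·|Δφ| / |cos C| = 3438·0.16930 / 0.21767 = 2674 nmi

2674 nmi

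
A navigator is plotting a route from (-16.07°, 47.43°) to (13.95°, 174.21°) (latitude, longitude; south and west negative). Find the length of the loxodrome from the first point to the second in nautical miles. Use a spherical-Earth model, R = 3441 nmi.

7738 nmi

Δψ = ln[tan(π/4+φ₂/2)/tan(π/4+φ₁/2)] = +0.5301;  Δφ = +0.5239 rad,  Δλ = +2.2127 rad
q = Δφ/Δψ = 0.9883
d = R·√(Δφ² + q²Δλ²) = 3441·2.24877 = 7738 nmi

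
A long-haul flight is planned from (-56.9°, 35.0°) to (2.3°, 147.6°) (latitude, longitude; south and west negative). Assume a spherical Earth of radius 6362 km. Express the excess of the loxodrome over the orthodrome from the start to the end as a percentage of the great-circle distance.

Great circle: σ = 1.8166 rad → d_gc = Rσ = 11557.1 km
Rhumb: Δφ = +1.0332, Δλ = +1.9652, Δψ = +1.2536, q = Δφ/Δψ = 0.8242 → d_rh = R√(Δφ²+q²Δλ²) = 12222.9 km
Excess = (12222.9 − 11557.1) / 11557.1 = 665.8 / 11557.1 = 5.76% ≈ 5.8%

5.8%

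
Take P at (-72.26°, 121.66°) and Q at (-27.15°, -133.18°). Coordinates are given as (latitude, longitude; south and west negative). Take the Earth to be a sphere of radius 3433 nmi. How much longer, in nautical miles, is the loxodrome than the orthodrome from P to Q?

415 nmi

Great circle: cos σ = sin φ₁ sin φ₂ + cos φ₁ cos φ₂ cos Δλ,  σ = 1.1985 rad → d_gc = 4114.6 nmi
Rhumb line: Δψ = +1.3649, q = Δφ/Δψ = 0.5768, d_rh = R√(Δφ²+q²Δλ²) = 4529.5 nmi
Excess = 4529.5 − 4114.6 = 414.9 ≈ 415 nmi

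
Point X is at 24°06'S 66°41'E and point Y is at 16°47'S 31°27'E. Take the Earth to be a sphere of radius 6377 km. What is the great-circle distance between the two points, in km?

3753 km

Haversine: a = sin²(Δφ/2)+cos φ₁ cos φ₂ sin²(Δλ/2) = 0.08412;  σ = 2·atan2(√a,√(1−a))
σ = 33.720° → d = Rσ = 6377·0.58853 = 3753 km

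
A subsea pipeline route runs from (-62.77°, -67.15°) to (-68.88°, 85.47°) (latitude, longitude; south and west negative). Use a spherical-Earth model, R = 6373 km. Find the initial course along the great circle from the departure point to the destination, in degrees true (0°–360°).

166.9°

θ = atan2( sin Δλ·cos φ₂ ,  cos φ₁ sin φ₂ − sin φ₁ cos φ₂ cos Δλ )
  = atan2(+0.1657, -0.7113) = 166.89°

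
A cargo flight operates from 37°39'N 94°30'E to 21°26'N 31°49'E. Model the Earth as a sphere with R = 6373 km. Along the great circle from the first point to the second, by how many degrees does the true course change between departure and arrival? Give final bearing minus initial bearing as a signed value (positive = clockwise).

At departure: θ₁ = atan2(sin Δλ cos φ₂, cos φ₁ sin φ₂ − sin φ₁ cos φ₂ cos Δλ) = 271.97°
At arrival: θ₂ = atan2(sin Δλ cos φ₁, −cos φ₂ sin φ₁ + sin φ₂ cos φ₁ cos Δλ) = 238.22°
Δθ = θ₂ − θ₁ = -33.7°

-33.7°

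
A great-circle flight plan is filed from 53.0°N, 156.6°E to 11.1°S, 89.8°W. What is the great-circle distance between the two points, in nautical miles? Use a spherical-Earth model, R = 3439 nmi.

6780 nmi

cos σ = sin φ₁ sin φ₂ + cos φ₁ cos φ₂ cos Δλ
      = sin(53.00°)sin(-11.10°) + cos(53.00°)cos(-11.10°)cos(113.60°) = -0.3902
σ = 112.966° → d = Rσ = 3439·1.97163 = 6780 nmi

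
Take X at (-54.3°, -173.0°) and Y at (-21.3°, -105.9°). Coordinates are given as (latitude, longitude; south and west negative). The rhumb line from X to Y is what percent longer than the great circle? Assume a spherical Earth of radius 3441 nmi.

2.5%

Great circle: σ = 1.0396 rad → d_gc = Rσ = 3577.3 nmi
Rhumb: Δφ = +0.5760, Δλ = +1.1711, Δψ = +0.7525, q = Δφ/Δψ = 0.7654 → d_rh = R√(Δφ²+q²Δλ²) = 3666.3 nmi
Excess = (3666.3 − 3577.3) / 3577.3 = 89.0 / 3577.3 = 2.49% ≈ 2.5%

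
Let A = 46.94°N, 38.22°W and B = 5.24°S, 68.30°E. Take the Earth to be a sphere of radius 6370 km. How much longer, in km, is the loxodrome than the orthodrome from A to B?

Great circle: cos σ = sin φ₁ sin φ₂ + cos φ₁ cos φ₂ cos Δλ,  σ = 1.8339 rad → d_gc = 11681.8 km
Rhumb line: Δψ = -1.0217, q = Δφ/Δψ = 0.8914, d_rh = R√(Δφ²+q²Δλ²) = 12045.4 km
Excess = 12045.4 − 11681.8 = 363.6 ≈ 364 km

364 km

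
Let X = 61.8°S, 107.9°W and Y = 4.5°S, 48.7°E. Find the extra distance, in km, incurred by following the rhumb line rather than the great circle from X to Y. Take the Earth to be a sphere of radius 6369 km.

Great circle: cos σ = sin φ₁ sin φ₂ + cos φ₁ cos φ₂ cos Δλ,  σ = 1.9425 rad → d_gc = 12371.8 km
Rhumb line: Δψ = +1.3030, q = Δφ/Δψ = 0.7675, d_rh = R√(Δφ²+q²Δλ²) = 14801.7 km
Excess = 14801.7 − 12371.8 = 2429.9 ≈ 2430 km

2430 km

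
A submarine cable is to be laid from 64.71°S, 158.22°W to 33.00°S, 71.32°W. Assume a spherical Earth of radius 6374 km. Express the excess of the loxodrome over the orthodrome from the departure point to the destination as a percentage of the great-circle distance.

6.4%

Great circle: σ = 1.0335 rad → d_gc = Rσ = 6587.5 km
Rhumb: Δφ = +0.5534, Δλ = +1.5167, Δψ = +0.8838, q = Δφ/Δψ = 0.6262 → d_rh = R√(Δφ²+q²Δλ²) = 7006.5 km
Excess = (7006.5 − 6587.5) / 6587.5 = 419.0 / 6587.5 = 6.36% ≈ 6.4%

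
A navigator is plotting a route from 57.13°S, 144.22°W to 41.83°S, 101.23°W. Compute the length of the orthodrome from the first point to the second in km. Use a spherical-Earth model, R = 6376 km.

3465 km

cos σ = sin φ₁ sin φ₂ + cos φ₁ cos φ₂ cos Δλ
      = sin(-57.13°)sin(-41.83°) + cos(-57.13°)cos(-41.83°)cos(42.99°) = 0.8560
σ = 31.134° → d = Rσ = 6376·0.54339 = 3465 km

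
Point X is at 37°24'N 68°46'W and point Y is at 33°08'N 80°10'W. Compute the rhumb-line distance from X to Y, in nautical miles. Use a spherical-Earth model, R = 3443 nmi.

Δψ = ln[tan(π/4+φ₂/2)/tan(π/4+φ₁/2)] = -0.0912;  Δφ = -0.0745 rad,  Δλ = -0.1990 rad
q = Δφ/Δψ = 0.8161
d = R·√(Δφ² + q²Δλ²) = 3443·0.17864 = 615 nmi

615 nmi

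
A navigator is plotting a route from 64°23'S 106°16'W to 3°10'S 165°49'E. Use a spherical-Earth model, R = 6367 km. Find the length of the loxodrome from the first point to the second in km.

Rhumb course C = atan2(Δλ, Δψ) with Δψ = ln[tan(π/4+φ₂/2)/tan(π/4+φ₁/2)] = +1.4260, Δλ = -1.5344 → C = 312.90°
d = R·|Δφ| / |cos C| = 6367·1.06843 / 0.68074 = 9993 km

9993 km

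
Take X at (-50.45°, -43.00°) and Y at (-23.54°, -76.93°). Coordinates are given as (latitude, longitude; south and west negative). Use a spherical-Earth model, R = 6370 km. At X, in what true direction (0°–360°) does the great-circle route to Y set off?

N = sin Δλ·cos φ₂ = -0.5117;  D = cos φ₁ sin φ₂ − sin φ₁ cos φ₂ cos Δλ = +0.3322
initial course = atan2(N, D) = 302.99°

303.0°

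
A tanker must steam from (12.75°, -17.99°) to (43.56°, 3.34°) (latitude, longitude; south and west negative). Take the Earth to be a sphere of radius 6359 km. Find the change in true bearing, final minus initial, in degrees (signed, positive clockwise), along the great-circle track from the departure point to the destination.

+10.5°

Initial bearing θ₁ = atan2(sin Δλ cos φ₂, cos φ₁ sin φ₂ − sin φ₁ cos φ₂ cos Δλ) = 26.74°
Final bearing θ₂ = (initial bearing from the destination back to the start) + 180° = 37.27°
Δθ = θ₂ − θ₁ = +10.5°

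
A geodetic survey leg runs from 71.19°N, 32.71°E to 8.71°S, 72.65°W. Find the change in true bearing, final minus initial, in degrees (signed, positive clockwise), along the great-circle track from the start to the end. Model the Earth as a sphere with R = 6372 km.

-83.2°

At departure: θ₁ = atan2(sin Δλ cos φ₂, cos φ₁ sin φ₂ − sin φ₁ cos φ₂ cos Δλ) = 281.79°
At arrival: θ₂ = atan2(sin Δλ cos φ₁, −cos φ₂ sin φ₁ + sin φ₂ cos φ₁ cos Δλ) = 198.62°
Δθ = θ₂ − θ₁ = -83.2°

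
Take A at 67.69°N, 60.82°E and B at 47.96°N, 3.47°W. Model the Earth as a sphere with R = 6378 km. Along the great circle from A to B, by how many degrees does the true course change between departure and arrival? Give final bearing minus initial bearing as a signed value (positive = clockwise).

At departure: θ₁ = atan2(sin Δλ cos φ₂, cos φ₁ sin φ₂ − sin φ₁ cos φ₂ cos Δλ) = 271.25°
At arrival: θ₂ = atan2(sin Δλ cos φ₁, −cos φ₂ sin φ₁ + sin φ₂ cos φ₁ cos Δλ) = 214.52°
Δθ = θ₂ − θ₁ = -56.7°

-56.7°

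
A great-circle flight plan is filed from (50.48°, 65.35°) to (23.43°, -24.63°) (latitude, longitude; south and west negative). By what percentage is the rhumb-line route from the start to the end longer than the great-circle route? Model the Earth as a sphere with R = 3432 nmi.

Great circle: σ = 1.2588 rad → d_gc = Rσ = 4320.3 nmi
Rhumb: Δφ = -0.4721, Δλ = -1.5704, Δψ = -0.6030, q = Δφ/Δψ = 0.7830 → d_rh = R√(Δφ²+q²Δλ²) = 4520.5 nmi
Excess = (4520.5 − 4320.3) / 4320.3 = 200.2 / 4320.3 = 4.63% ≈ 4.6%

4.6%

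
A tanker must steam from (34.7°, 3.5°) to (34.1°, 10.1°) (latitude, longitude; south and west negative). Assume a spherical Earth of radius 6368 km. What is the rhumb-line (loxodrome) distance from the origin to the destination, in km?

609 km

Δψ = ln[tan(π/4+φ₂/2)/tan(π/4+φ₁/2)] = -0.0127;  Δφ = -0.0105 rad,  Δλ = +0.1152 rad
q = Δφ/Δψ = 0.8251
d = R·√(Δφ² + q²Δλ²) = 6368·0.09562 = 609 km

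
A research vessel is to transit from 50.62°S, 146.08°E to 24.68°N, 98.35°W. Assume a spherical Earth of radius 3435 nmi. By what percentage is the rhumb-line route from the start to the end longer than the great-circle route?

Great circle: σ = 2.1792 rad → d_gc = Rσ = 7485.6 nmi
Rhumb: Δφ = +1.3142, Δλ = +2.0171, Δψ = +1.4723, q = Δφ/Δψ = 0.8926 → d_rh = R√(Δφ²+q²Δλ²) = 7656.9 nmi
Excess = (7656.9 − 7485.6) / 7485.6 = 171.3 / 7485.6 = 2.29% ≈ 2.3%

2.3%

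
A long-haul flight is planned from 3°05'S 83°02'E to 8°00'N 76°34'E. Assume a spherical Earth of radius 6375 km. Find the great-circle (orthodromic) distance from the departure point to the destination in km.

Haversine: a = sin²(Δφ/2)+cos φ₁ cos φ₂ sin²(Δλ/2) = 0.01247;  σ = 2·atan2(√a,√(1−a))
σ = 12.824° → d = Rσ = 6375·0.22382 = 1427 km

1427 km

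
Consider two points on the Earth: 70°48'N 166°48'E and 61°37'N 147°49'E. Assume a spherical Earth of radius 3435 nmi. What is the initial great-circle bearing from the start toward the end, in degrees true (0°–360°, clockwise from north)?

228.8°

N = sin Δλ·cos φ₂ = -0.1546;  D = cos φ₁ sin φ₂ − sin φ₁ cos φ₂ cos Δλ = -0.1352
initial course = atan2(N, D) = 228.84°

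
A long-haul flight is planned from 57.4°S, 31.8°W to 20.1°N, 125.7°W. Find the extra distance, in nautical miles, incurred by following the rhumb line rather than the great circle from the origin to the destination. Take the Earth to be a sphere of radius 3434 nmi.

Great circle: cos σ = sin φ₁ sin φ₂ + cos φ₁ cos φ₂ cos Δλ,  σ = 1.9007 rad → d_gc = 6526.92 nmi
Rhumb line: Δψ = +1.5878, q = Δφ/Δψ = 0.8519, d_rh = R√(Δφ²+q²Δλ²) = 6675.39 nmi
Excess = 6675.39 − 6526.92 = 148.47 ≈ 148 nmi

148 nmi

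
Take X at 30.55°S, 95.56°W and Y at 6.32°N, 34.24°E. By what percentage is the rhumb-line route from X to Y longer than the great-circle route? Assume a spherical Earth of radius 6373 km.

Great circle: σ = 2.2191 rad → d_gc = Rσ = 14142.5 km
Rhumb: Δφ = +0.6435, Δλ = +2.2654, Δψ = +0.6710, q = Δφ/Δψ = 0.9591 → d_rh = R√(Δφ²+q²Δλ²) = 14441.5 km
Excess = (14441.5 − 14142.5) / 14142.5 = 299.0 / 14142.5 = 2.11% ≈ 2.1%

2.1%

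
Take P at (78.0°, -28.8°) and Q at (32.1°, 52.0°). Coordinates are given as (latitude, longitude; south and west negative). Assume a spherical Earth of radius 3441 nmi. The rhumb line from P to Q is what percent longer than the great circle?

Great circle: σ = 0.9909 rad → d_gc = Rσ = 3409.7 nmi
Rhumb: Δφ = -0.8011, Δλ = +1.4102, Δψ = -1.6607, q = Δφ/Δψ = 0.4824 → d_rh = R√(Δφ²+q²Δλ²) = 3616.4 nmi
Excess = (3616.4 − 3409.7) / 3409.7 = 206.7 / 3409.7 = 6.06% ≈ 6.1%

6.1%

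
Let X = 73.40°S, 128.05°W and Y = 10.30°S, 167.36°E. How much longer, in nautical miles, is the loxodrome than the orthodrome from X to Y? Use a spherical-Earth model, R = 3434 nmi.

126 nmi

Great circle: cos σ = sin φ₁ sin φ₂ + cos φ₁ cos φ₂ cos Δλ,  σ = 1.2745 rad → d_gc = 4376.7 nmi
Rhumb line: Δψ = +1.7442, q = Δφ/Δψ = 0.6314, d_rh = R√(Δφ²+q²Δλ²) = 4503.0 nmi
Excess = 4503.0 − 4376.7 = 126.3 ≈ 126 nmi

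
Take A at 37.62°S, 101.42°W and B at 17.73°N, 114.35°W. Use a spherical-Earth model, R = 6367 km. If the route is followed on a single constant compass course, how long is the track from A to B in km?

6298 km

Rhumb course C = atan2(Δλ, Δψ) with Δψ = ln[tan(π/4+φ₂/2)/tan(π/4+φ₁/2)] = +1.0241, Δλ = -0.2257 → C = 347.57°
d = R·|Δφ| / |cos C| = 6367·0.96604 / 0.97657 = 6298 km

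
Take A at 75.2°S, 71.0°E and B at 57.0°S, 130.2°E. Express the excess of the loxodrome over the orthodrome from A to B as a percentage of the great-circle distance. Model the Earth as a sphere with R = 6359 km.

3.8%

Great circle: σ = 0.4905 rad → d_gc = Rσ = 3119.3 km
Rhumb: Δφ = +0.3176, Δλ = +1.0332, Δψ = +0.8245, q = Δφ/Δψ = 0.3853 → d_rh = R√(Δφ²+q²Δλ²) = 3238.5 km
Excess = (3238.5 − 3119.3) / 3119.3 = 119.2 / 3119.3 = 3.82% ≈ 3.8%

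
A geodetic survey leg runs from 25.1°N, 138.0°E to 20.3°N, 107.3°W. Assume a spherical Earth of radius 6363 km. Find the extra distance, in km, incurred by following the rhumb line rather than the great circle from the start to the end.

432 km

Great circle: cos σ = sin φ₁ sin φ₂ + cos φ₁ cos φ₂ cos Δλ,  σ = 1.7801 rad → d_gc = 11326.5 km
Rhumb line: Δψ = -0.0908, q = Δφ/Δψ = 0.9222, d_rh = R√(Δφ²+q²Δλ²) = 11758.8 km
Excess = 11758.8 − 11326.5 = 432.3 ≈ 432 km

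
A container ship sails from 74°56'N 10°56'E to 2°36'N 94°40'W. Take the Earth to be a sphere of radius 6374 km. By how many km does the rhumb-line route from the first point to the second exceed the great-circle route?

821 km

Great circle: cos σ = sin φ₁ sin φ₂ + cos φ₁ cos φ₂ cos Δλ,  σ = 1.5968 rad → d_gc = 10178.2 km
Rhumb line: Δψ = -1.9777, q = Δφ/Δψ = 0.6383, d_rh = R√(Δφ²+q²Δλ²) = 10999.5 km
Excess = 10999.5 − 10178.2 = 821.3 ≈ 821 km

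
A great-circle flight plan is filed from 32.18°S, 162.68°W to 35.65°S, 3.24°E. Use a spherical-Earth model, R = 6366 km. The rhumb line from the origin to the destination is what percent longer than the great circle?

Great circle: σ = 1.9355 rad → d_gc = Rσ = 12321.5 km
Rhumb: Δφ = -0.0606, Δλ = +2.8959, Δψ = -0.0730, q = Δφ/Δψ = 0.8296 → d_rh = R√(Δφ²+q²Δλ²) = 15299.0 km
Excess = (15299.0 − 12321.5) / 12321.5 = 2977.5 / 12321.5 = 24.17% ≈ 24.2%

24.2%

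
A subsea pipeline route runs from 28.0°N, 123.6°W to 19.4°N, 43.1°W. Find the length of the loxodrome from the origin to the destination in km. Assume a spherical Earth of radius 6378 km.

8250 km

Δψ = ln[tan(π/4+φ₂/2)/tan(π/4+φ₁/2)] = -0.1641;  Δφ = -0.1501 rad,  Δλ = +1.4050 rad
q = Δφ/Δψ = 0.9145
d = R·√(Δφ² + q²Δλ²) = 6378·1.29356 = 8250 km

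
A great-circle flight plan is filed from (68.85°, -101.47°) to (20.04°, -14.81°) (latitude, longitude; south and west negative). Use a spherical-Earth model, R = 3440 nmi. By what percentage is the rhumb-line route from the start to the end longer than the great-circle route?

5.7%

Great circle: σ = 1.2246 rad → d_gc = Rσ = 4212.6 nmi
Rhumb: Δφ = -0.8519, Δλ = +1.5125, Δψ = -1.3212, q = Δφ/Δψ = 0.6448 → d_rh = R√(Δφ²+q²Δλ²) = 4454.6 nmi
Excess = (4454.6 − 4212.6) / 4212.6 = 242.0 / 4212.6 = 5.74% ≈ 5.7%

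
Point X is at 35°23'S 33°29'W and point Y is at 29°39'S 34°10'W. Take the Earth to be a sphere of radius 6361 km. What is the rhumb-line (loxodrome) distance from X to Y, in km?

640 km

Rhumb course C = atan2(Δλ, Δψ) with Δψ = ln[tan(π/4+φ₂/2)/tan(π/4+φ₁/2)] = +0.1188, Δλ = -0.0119 → C = 354.27°
d = R·|Δφ| / |cos C| = 6361·0.10007 / 0.99500 = 640 km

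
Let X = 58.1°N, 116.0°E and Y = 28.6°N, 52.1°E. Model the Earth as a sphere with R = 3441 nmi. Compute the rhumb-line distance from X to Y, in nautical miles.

3231 nmi

Rhumb course C = atan2(Δλ, Δψ) with Δψ = ln[tan(π/4+φ₂/2)/tan(π/4+φ₁/2)] = -0.7312, Δλ = -1.1153 → C = 236.75°
d = R·|Δφ| / |cos C| = 3441·0.51487 / 0.54828 = 3231 nmi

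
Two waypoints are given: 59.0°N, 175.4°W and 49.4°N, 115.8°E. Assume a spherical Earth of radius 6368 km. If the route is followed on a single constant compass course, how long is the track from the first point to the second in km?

4574 km

Δψ = ln[tan(π/4+φ₂/2)/tan(π/4+φ₁/2)] = -0.2881;  Δφ = -0.1676 rad,  Δλ = -1.2008 rad
q = Δφ/Δψ = 0.5816
d = R·√(Δφ² + q²Δλ²) = 6368·0.71823 = 4574 km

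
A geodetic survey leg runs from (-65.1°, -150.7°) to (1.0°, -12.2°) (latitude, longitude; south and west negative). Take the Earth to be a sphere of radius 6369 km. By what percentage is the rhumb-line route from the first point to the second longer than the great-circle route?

13.1%

Great circle: σ = 1.9083 rad → d_gc = Rσ = 12153.9 km
Rhumb: Δφ = +1.1537, Δλ = +2.4173, Δψ = +1.5280, q = Δφ/Δψ = 0.7550 → d_rh = R√(Δφ²+q²Δλ²) = 13751.2 km
Excess = (13751.2 − 12153.9) / 12153.9 = 1597.3 / 12153.9 = 13.14% ≈ 13.1%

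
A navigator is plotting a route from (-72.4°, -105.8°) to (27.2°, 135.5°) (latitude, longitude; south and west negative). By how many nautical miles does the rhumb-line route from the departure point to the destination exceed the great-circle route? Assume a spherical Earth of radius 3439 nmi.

490 nmi

Great circle: cos σ = sin φ₁ sin φ₂ + cos φ₁ cos φ₂ cos Δλ,  σ = 2.1710 rad → d_gc = 7466.2 nmi
Rhumb line: Δψ = +2.3592, q = Δφ/Δψ = 0.7368, d_rh = R√(Δφ²+q²Δλ²) = 7956.0 nmi
Excess = 7956.0 − 7466.2 = 489.8 ≈ 490 nmi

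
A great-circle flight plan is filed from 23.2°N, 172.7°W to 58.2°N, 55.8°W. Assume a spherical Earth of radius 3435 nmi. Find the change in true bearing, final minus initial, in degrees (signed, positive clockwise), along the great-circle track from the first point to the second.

+96.2°

Initial bearing θ₁ = atan2(sin Δλ cos φ₂, cos φ₁ sin φ₂ − sin φ₁ cos φ₂ cos Δλ) = 28.24°
Final bearing θ₂ = (initial bearing from the destination back to the start) + 180° = 124.39°
Δθ = θ₂ − θ₁ = +96.2°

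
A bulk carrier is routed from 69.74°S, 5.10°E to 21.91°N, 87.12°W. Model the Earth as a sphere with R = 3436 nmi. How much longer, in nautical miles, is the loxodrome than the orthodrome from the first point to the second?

236 nmi

Great circle: cos σ = sin φ₁ sin φ₂ + cos φ₁ cos φ₂ cos Δλ,  σ = 1.9418 rad → d_gc = 6671.9 nmi
Rhumb line: Δψ = +2.1143, q = Δφ/Δψ = 0.7566, d_rh = R√(Δφ²+q²Δλ²) = 6907.6 nmi
Excess = 6907.6 − 6671.9 = 235.7 ≈ 236 nmi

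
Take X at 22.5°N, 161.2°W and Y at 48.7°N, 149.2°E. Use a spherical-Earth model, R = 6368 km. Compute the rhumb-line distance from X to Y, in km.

5278 km

Rhumb course C = atan2(Δλ, Δψ) with Δψ = ln[tan(π/4+φ₂/2)/tan(π/4+φ₁/2)] = +0.5727, Δλ = -0.8657 → C = 303.48°
d = R·|Δφ| / |cos C| = 6368·0.45728 / 0.55171 = 5278 km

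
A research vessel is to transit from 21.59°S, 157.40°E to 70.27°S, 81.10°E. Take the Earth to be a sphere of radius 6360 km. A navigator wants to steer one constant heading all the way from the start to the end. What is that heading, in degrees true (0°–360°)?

224.3°

Meridional parts: M(φ₁)=-0.3861, M(φ₂)=-1.7493 → ΔM = -1.3632;  Δλ = -1.3317 rad
tan C = Δλ / ΔM = +0.9769 → C = 224.33°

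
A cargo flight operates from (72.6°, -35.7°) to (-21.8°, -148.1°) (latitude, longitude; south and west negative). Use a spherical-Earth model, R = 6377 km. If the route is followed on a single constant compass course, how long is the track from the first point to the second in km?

13894 km

Rhumb course C = atan2(Δλ, Δψ) with Δψ = ln[tan(π/4+φ₂/2)/tan(π/4+φ₁/2)] = -2.2672, Δλ = -1.9618 → C = 220.87°
d = R·|Δφ| / |cos C| = 6377·1.64759 / 0.75621 = 13894 km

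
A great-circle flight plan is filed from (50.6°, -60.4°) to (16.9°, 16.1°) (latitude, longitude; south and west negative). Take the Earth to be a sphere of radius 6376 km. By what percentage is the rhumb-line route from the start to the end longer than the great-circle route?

2.8%

Great circle: σ = 1.1956 rad → d_gc = Rσ = 7623.4 km
Rhumb: Δφ = -0.5882, Δλ = +1.3352, Δψ = -0.7277, q = Δφ/Δψ = 0.8082 → d_rh = R√(Δφ²+q²Δλ²) = 7836.1 km
Excess = (7836.1 − 7623.4) / 7623.4 = 212.7 / 7623.4 = 2.79% ≈ 2.8%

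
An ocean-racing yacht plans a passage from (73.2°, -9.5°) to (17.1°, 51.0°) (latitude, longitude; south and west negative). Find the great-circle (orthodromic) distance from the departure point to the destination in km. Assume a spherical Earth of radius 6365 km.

Haversine: a = sin²(Δφ/2)+cos φ₁ cos φ₂ sin²(Δλ/2) = 0.29124;  σ = 2·atan2(√a,√(1−a))
σ = 65.322° → d = Rσ = 6365·1.14008 = 7257 km

7257 km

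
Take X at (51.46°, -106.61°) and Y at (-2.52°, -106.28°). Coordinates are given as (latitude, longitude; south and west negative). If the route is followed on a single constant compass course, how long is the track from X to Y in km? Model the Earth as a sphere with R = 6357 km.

Rhumb course C = atan2(Δλ, Δψ) with Δψ = ln[tan(π/4+φ₂/2)/tan(π/4+φ₁/2)] = -1.0949, Δλ = +0.0058 → C = 179.70°
d = R·|Δφ| / |cos C| = 6357·0.94213 / 0.99999 = 5989 km

5989 km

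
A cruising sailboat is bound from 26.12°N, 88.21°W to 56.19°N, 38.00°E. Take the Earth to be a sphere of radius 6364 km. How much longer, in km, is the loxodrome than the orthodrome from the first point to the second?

1225 km

Great circle: cos σ = sin φ₁ sin φ₂ + cos φ₁ cos φ₂ cos Δλ,  σ = 1.5001 rad → d_gc = 9546.5 km
Rhumb line: Δψ = +0.7185, q = Δφ/Δψ = 0.7305, d_rh = R√(Δφ²+q²Δλ²) = 10771.3 km
Excess = 10771.3 − 9546.5 = 1224.8 ≈ 1225 km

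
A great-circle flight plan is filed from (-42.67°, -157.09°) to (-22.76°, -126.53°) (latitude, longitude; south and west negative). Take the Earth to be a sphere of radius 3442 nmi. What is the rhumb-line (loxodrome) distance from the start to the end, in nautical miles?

Δψ = ln[tan(π/4+φ₂/2)/tan(π/4+φ₁/2)] = +0.4169;  Δφ = +0.3475 rad,  Δλ = +0.5334 rad
q = Δφ/Δψ = 0.8336
d = R·√(Δφ² + q²Δλ²) = 3442·0.56430 = 1942 nmi

1942 nmi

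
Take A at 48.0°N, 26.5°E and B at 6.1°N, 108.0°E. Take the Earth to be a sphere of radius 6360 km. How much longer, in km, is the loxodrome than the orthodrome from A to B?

Great circle: cos σ = sin φ₁ sin φ₂ + cos φ₁ cos φ₂ cos Δλ,  σ = 1.3925 rad → d_gc = 8856.6 km
Rhumb line: Δψ = -0.8508, q = Δφ/Δψ = 0.8595, d_rh = R√(Δφ²+q²Δλ²) = 9060.8 km
Excess = 9060.8 − 8856.6 = 204.2 ≈ 204 km

204 km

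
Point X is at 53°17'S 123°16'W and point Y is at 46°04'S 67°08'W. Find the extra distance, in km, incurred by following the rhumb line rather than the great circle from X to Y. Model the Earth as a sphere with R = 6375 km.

Great circle: cos σ = sin φ₁ sin φ₂ + cos φ₁ cos φ₂ cos Δλ,  σ = 0.6293 rad → d_gc = 4011.9 km
Rhumb line: Δψ = +0.1951, q = Δφ/Δψ = 0.6455, d_rh = R√(Δφ²+q²Δλ²) = 4110.8 km
Excess = 4110.8 − 4011.9 = 98.9 ≈ 99 km

99 km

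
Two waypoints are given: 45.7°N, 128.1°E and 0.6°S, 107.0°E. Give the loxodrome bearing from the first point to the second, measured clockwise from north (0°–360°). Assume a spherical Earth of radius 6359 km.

Δψ = ln[tan(π/4+φ₂/2)/tan(π/4+φ₁/2)] = -0.9092
Δλ = -0.3683 rad (taken the short way round)
course = atan2(Δλ, Δψ) = 202.05°

202.0°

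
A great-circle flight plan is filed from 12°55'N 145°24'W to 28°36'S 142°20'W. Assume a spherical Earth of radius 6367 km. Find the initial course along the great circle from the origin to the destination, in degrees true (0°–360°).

θ = atan2( sin Δλ·cos φ₂ ,  cos φ₁ sin φ₂ − sin φ₁ cos φ₂ cos Δλ )
  = atan2(+0.0470, -0.6626) = 175.94°

175.9°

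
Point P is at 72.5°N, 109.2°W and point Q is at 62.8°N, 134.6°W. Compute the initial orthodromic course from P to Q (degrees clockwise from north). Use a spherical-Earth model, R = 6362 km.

237.2°

θ = atan2( sin Δλ·cos φ₂ ,  cos φ₁ sin φ₂ − sin φ₁ cos φ₂ cos Δλ )
  = atan2(-0.1961, -0.1263) = 237.20°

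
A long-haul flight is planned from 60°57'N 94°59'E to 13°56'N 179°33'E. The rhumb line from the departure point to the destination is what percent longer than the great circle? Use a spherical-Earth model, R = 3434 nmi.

4.3%

Great circle: σ = 1.3128 rad → d_gc = Rσ = 4508.2 nmi
Rhumb: Δφ = -0.8206, Δλ = +1.4760, Δψ = -1.1050, q = Δφ/Δψ = 0.7426 → d_rh = R√(Δφ²+q²Δλ²) = 4701.9 nmi
Excess = (4701.9 − 4508.2) / 4508.2 = 193.7 / 4508.2 = 4.30% ≈ 4.3%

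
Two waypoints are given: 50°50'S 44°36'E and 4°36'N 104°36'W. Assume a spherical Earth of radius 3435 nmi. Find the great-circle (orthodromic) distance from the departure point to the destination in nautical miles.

7619 nmi

cos σ = sin φ₁ sin φ₂ + cos φ₁ cos φ₂ cos Δλ
      = sin(-50.83°)sin(4.60°) + cos(-50.83°)cos(4.60°)cos(-149.20°) = -0.6029
σ = 127.080° → d = Rσ = 3435·2.21797 = 7619 nmi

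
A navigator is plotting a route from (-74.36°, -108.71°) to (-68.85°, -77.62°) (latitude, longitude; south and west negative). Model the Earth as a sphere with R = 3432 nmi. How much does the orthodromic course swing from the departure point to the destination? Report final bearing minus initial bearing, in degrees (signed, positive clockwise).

Initial bearing θ₁ = atan2(sin Δλ cos φ₂, cos φ₁ sin φ₂ − sin φ₁ cos φ₂ cos Δλ) = 76.10°
Final bearing θ₂ = (initial bearing from the destination back to the start) + 180° = 46.49°
Δθ = θ₂ − θ₁ = -29.6°

-29.6°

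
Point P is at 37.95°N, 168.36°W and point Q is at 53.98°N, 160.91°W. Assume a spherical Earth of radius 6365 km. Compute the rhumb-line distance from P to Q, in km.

Δψ = ln[tan(π/4+φ₂/2)/tan(π/4+φ₁/2)] = +0.4067;  Δφ = +0.2798 rad,  Δλ = +0.1300 rad
q = Δφ/Δψ = 0.6879
d = R·√(Δφ² + q²Δλ²) = 6365·0.29373 = 1870 km

1870 km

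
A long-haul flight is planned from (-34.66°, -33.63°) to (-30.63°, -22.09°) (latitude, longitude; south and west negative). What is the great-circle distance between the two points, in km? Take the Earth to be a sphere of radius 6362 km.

cos σ = sin φ₁ sin φ₂ + cos φ₁ cos φ₂ cos Δλ
      = sin(-34.66°)sin(-30.63°) + cos(-34.66°)cos(-30.63°)cos(11.54°) = 0.9832
σ = 10.511° → d = Rσ = 6362·0.18345 = 1167 km

1167 km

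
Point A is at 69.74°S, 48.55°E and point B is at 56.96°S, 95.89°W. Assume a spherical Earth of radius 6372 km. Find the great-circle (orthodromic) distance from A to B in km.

cos σ = sin φ₁ sin φ₂ + cos φ₁ cos φ₂ cos Δλ
      = sin(-69.74°)sin(-56.96°) + cos(-69.74°)cos(-56.96°)cos(-144.44°) = 0.6328
σ = 50.740° → d = Rσ = 6372·0.88559 = 5643 km

5643 km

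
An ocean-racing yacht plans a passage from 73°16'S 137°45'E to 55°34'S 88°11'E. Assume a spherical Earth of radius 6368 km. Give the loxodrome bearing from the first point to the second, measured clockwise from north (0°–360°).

Meridional parts: M(φ₁)=-1.9168, M(φ₂)=-1.1716 → ΔM = +0.7452;  Δλ = -0.8651 rad
tan C = Δλ / ΔM = -1.1609 → C = 310.74°

310.7°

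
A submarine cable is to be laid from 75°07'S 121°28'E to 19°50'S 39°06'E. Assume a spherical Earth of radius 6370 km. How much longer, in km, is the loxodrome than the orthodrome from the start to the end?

Great circle: cos σ = sin φ₁ sin φ₂ + cos φ₁ cos φ₂ cos Δλ,  σ = 1.2025 rad → d_gc = 7660.1 km
Rhumb line: Δψ = +1.6822, q = Δφ/Δψ = 0.5736, d_rh = R√(Δφ²+q²Δλ²) = 8084.8 km
Excess = 8084.8 − 7660.1 = 424.7 ≈ 425 km

425 km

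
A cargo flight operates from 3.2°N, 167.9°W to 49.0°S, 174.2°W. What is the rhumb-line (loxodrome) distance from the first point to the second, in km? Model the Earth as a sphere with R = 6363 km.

5829 km

Rhumb course C = atan2(Δλ, Δψ) with Δψ = ln[tan(π/4+φ₂/2)/tan(π/4+φ₁/2)] = -1.0397, Δλ = -0.1100 → C = 186.04°
d = R·|Δφ| / |cos C| = 6363·0.91106 / 0.99445 = 5829 km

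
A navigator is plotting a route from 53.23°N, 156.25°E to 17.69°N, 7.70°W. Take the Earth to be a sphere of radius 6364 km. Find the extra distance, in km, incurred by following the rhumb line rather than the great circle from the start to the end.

Great circle: cos σ = sin φ₁ sin φ₂ + cos φ₁ cos φ₂ cos Δλ,  σ = 1.8804 rad → d_gc = 11966.7 km
Rhumb line: Δψ = -0.7877, q = Δφ/Δψ = 0.7874, d_rh = R√(Δφ²+q²Δλ²) = 14872.7 km
Excess = 14872.7 − 11966.7 = 2906.0 ≈ 2906 km

2906 km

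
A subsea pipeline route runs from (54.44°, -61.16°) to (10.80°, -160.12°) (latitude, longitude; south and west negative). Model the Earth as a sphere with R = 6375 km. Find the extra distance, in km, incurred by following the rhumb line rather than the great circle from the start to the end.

Great circle: cos σ = sin φ₁ sin φ₂ + cos φ₁ cos φ₂ cos Δλ,  σ = 1.5073 rad → d_gc = 9609.0 km
Rhumb line: Δψ = -0.9477, q = Δφ/Δψ = 0.8037, d_rh = R√(Δφ²+q²Δλ²) = 10094.0 km
Excess = 10094.0 − 9609.0 = 485.0 ≈ 485 km

485 km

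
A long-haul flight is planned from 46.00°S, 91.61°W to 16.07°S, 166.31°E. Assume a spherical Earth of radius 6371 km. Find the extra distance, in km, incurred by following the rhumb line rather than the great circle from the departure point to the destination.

468 km

Great circle: cos σ = sin φ₁ sin φ₂ + cos φ₁ cos φ₂ cos Δλ,  σ = 1.5113 rad → d_gc = 9628.7 km
Rhumb line: Δψ = +0.6220, q = Δφ/Δψ = 0.8398, d_rh = R√(Δφ²+q²Δλ²) = 10096.3 km
Excess = 10096.3 − 9628.7 = 467.6 ≈ 468 km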